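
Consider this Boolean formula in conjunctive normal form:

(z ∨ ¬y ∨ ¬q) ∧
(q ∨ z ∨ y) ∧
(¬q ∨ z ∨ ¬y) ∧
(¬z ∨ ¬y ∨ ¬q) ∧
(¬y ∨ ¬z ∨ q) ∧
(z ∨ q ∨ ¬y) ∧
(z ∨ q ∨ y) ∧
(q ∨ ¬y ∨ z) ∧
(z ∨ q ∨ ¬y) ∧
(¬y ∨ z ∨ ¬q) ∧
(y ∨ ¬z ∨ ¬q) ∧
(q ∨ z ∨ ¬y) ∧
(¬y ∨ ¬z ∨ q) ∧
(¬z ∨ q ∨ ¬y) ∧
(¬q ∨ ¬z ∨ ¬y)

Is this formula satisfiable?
Yes

Yes, the formula is satisfiable.

One satisfying assignment is: z=False, q=True, y=False

Verification: With this assignment, all 15 clauses evaluate to true.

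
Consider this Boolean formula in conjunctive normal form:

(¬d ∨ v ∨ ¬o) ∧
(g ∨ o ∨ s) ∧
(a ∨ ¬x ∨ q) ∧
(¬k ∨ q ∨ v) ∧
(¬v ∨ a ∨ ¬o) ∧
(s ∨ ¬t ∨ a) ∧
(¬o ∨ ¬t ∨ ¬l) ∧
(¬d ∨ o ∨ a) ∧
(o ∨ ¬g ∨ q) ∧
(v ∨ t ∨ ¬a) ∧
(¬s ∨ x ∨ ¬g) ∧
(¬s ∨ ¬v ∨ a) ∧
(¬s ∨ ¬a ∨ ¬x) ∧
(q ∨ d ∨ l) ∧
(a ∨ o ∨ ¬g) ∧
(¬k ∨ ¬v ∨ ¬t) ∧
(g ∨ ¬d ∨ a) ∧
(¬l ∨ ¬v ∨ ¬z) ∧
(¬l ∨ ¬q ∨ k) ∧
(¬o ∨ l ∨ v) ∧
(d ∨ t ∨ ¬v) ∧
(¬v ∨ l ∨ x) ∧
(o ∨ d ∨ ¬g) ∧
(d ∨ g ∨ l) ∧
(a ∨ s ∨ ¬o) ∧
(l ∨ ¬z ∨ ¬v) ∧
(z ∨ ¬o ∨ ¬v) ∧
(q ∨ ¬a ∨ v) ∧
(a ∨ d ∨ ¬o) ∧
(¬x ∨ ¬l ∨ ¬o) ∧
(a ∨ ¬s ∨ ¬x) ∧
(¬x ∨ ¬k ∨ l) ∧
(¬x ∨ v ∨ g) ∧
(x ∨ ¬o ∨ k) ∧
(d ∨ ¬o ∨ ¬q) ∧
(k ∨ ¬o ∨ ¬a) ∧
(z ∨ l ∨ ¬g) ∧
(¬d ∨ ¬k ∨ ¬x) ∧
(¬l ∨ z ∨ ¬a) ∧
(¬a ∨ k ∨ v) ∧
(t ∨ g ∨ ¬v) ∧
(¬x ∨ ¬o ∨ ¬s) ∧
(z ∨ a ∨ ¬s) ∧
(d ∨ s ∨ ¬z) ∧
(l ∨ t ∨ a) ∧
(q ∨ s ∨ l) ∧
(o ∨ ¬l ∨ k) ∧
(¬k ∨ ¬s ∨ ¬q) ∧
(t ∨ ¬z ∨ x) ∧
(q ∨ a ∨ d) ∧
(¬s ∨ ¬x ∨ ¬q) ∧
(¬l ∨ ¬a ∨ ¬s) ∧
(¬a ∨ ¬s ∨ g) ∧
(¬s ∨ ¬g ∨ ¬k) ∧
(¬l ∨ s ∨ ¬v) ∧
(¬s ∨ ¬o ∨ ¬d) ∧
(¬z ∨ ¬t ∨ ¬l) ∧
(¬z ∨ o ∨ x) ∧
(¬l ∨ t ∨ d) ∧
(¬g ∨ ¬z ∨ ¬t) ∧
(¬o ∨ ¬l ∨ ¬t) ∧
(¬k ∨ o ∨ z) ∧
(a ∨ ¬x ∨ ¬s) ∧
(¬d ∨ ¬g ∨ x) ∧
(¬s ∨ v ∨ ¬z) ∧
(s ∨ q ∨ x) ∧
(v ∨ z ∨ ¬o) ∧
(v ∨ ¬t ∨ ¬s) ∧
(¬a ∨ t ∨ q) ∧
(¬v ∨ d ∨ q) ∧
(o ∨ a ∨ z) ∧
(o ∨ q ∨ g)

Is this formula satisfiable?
No

No, the formula is not satisfiable.

No assignment of truth values to the variables can make all 72 clauses true simultaneously.

The formula is UNSAT (unsatisfiable).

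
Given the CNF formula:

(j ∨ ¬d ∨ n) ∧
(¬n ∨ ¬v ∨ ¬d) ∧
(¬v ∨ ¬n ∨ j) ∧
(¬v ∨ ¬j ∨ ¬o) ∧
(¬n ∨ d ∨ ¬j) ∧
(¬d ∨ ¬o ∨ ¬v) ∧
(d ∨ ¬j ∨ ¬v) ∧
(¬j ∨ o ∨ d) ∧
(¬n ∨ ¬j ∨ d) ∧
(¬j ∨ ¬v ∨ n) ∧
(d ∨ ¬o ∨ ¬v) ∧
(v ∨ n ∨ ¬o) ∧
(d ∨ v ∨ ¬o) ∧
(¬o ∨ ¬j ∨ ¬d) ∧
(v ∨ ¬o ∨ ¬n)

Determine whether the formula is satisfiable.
Yes

Yes, the formula is satisfiable.

One satisfying assignment is: d=False, o=False, j=False, n=False, v=False

Verification: With this assignment, all 15 clauses evaluate to true.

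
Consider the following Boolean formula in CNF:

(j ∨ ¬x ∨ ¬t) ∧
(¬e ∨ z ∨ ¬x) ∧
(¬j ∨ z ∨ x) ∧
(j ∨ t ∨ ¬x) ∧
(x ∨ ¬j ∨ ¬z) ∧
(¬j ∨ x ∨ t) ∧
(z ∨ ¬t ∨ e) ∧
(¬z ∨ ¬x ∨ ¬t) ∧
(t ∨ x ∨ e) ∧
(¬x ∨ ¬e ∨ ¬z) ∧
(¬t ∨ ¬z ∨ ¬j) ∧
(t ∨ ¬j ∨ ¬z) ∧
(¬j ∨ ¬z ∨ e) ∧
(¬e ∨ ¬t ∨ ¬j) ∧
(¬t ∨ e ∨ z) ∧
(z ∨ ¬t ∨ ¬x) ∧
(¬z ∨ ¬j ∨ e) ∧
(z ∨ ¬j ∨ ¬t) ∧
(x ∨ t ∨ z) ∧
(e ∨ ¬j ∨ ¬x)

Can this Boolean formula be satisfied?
Yes

Yes, the formula is satisfiable.

One satisfying assignment is: e=True, t=False, j=False, x=False, z=True

Verification: With this assignment, all 20 clauses evaluate to true.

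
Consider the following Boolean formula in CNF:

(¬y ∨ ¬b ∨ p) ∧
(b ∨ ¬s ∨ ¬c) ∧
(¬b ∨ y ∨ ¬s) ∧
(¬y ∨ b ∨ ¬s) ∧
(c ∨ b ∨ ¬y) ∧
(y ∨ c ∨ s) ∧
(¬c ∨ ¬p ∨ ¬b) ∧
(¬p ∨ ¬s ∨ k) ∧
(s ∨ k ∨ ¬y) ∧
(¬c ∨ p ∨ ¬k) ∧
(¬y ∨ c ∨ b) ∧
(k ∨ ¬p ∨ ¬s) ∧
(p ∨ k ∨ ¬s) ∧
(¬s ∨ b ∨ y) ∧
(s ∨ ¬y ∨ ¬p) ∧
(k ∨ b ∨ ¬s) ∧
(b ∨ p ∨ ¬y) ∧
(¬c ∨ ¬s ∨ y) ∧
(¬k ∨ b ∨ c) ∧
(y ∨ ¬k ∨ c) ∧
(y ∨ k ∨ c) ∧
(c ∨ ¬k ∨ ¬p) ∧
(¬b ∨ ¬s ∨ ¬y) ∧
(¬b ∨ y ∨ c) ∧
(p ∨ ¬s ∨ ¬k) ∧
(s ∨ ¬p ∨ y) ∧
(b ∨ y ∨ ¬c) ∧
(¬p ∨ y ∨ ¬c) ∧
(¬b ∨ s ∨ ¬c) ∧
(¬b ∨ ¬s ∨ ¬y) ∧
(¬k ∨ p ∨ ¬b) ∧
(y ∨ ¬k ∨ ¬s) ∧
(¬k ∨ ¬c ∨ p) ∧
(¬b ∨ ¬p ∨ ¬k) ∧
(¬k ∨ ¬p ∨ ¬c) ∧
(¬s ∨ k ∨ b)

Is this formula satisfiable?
No

No, the formula is not satisfiable.

No assignment of truth values to the variables can make all 36 clauses true simultaneously.

The formula is UNSAT (unsatisfiable).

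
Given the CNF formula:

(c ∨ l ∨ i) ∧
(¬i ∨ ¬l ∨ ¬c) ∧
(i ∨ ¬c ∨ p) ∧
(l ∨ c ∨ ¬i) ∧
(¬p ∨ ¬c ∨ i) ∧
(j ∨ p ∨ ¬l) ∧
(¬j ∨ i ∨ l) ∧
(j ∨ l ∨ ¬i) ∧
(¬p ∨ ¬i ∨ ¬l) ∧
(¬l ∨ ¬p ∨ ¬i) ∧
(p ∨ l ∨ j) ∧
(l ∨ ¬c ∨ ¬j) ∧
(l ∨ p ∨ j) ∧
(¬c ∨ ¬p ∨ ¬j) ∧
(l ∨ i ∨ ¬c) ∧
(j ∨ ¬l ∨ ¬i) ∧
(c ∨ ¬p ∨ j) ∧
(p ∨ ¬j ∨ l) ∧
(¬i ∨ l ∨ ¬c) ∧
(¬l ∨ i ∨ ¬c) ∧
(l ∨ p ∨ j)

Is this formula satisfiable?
Yes

Yes, the formula is satisfiable.

One satisfying assignment is: l=True, i=True, j=True, c=False, p=False

Verification: With this assignment, all 21 clauses evaluate to true.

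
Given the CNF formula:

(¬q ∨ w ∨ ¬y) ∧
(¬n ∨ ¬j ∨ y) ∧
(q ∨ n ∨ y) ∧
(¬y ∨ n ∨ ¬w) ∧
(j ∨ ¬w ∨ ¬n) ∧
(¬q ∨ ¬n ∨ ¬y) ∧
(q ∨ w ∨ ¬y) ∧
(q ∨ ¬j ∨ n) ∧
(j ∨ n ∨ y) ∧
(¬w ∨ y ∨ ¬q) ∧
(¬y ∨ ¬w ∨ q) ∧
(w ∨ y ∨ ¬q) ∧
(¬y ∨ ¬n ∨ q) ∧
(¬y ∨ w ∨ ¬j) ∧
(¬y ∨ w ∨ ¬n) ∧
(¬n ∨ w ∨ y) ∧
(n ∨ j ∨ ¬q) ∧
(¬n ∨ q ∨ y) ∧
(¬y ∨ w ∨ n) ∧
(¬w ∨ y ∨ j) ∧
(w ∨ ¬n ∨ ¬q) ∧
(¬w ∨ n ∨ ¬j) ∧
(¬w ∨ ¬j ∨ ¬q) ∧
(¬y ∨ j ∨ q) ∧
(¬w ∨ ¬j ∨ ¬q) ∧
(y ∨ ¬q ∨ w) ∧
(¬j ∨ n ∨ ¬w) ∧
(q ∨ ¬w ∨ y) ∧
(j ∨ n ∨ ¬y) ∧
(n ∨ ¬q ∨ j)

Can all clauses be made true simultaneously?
No

No, the formula is not satisfiable.

No assignment of truth values to the variables can make all 30 clauses true simultaneously.

The formula is UNSAT (unsatisfiable).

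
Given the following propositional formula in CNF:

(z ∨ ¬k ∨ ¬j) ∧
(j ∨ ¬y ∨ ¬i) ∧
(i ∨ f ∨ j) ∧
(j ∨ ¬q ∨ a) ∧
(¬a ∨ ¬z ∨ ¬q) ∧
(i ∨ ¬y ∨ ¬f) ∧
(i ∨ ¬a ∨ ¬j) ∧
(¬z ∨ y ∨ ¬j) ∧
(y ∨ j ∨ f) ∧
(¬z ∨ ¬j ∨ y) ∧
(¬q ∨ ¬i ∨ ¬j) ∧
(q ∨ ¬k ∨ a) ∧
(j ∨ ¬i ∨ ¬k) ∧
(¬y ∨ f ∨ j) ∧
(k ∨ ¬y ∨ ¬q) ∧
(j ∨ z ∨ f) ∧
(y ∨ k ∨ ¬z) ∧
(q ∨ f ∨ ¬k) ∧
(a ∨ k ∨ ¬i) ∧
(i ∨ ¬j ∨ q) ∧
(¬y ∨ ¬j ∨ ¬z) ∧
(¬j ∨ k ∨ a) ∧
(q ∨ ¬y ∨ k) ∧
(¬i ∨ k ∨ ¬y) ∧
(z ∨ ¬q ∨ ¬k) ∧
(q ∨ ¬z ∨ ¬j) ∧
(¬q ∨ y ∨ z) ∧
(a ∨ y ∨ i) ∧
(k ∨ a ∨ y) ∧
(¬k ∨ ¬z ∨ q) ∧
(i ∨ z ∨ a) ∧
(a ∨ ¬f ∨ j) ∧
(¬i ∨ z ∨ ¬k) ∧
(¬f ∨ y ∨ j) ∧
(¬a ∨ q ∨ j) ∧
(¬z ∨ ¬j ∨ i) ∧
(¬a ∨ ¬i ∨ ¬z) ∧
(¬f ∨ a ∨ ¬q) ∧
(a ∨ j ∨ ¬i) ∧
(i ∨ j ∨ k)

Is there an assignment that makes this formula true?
Yes

Yes, the formula is satisfiable.

One satisfying assignment is: a=True, z=False, y=False, q=False, f=False, j=True, k=False, i=True

Verification: With this assignment, all 40 clauses evaluate to true.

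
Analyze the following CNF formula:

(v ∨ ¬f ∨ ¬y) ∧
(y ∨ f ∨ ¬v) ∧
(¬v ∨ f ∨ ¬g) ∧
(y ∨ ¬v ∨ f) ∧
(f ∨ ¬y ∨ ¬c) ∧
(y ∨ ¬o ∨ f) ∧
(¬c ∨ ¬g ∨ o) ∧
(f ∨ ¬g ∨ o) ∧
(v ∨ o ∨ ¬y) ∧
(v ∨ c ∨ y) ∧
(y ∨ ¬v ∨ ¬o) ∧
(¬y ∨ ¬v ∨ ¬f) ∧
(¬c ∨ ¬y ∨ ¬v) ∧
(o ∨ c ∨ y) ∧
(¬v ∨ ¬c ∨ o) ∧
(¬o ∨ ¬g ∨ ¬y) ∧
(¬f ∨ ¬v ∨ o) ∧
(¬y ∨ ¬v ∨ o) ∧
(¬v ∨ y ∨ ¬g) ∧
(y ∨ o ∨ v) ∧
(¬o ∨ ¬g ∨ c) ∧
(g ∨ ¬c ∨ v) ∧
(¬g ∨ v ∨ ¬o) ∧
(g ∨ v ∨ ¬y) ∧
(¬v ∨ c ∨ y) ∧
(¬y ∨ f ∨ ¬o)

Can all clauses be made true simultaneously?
No

No, the formula is not satisfiable.

No assignment of truth values to the variables can make all 26 clauses true simultaneously.

The formula is UNSAT (unsatisfiable).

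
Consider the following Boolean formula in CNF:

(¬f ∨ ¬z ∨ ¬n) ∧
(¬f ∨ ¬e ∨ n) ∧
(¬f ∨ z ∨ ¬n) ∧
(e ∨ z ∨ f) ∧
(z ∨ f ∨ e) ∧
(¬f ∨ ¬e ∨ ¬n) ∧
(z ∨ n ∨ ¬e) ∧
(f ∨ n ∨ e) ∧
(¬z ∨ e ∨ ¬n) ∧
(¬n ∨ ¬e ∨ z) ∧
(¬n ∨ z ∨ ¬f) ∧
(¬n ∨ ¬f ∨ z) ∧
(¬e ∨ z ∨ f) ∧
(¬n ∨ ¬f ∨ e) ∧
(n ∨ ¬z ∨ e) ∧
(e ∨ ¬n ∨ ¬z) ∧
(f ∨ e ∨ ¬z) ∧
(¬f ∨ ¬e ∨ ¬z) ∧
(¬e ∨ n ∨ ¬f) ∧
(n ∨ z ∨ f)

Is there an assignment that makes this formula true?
Yes

Yes, the formula is satisfiable.

One satisfying assignment is: n=False, z=False, f=True, e=False

Verification: With this assignment, all 20 clauses evaluate to true.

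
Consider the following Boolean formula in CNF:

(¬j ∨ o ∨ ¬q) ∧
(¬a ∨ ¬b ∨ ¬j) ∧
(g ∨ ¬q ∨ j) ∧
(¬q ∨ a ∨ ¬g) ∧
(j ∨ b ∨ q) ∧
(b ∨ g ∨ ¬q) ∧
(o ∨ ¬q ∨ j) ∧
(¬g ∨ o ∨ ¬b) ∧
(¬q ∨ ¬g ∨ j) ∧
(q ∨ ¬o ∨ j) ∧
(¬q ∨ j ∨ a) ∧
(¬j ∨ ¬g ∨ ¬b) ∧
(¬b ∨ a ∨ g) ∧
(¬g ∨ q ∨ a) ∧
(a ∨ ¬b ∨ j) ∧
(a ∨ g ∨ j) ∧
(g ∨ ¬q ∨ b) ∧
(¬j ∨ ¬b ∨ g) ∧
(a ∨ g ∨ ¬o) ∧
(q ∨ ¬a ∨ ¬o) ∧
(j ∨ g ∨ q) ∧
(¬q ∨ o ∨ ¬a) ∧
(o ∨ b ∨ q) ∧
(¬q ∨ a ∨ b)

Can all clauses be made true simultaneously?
Yes

Yes, the formula is satisfiable.

One satisfying assignment is: j=True, o=True, g=True, q=True, a=True, b=False

Verification: With this assignment, all 24 clauses evaluate to true.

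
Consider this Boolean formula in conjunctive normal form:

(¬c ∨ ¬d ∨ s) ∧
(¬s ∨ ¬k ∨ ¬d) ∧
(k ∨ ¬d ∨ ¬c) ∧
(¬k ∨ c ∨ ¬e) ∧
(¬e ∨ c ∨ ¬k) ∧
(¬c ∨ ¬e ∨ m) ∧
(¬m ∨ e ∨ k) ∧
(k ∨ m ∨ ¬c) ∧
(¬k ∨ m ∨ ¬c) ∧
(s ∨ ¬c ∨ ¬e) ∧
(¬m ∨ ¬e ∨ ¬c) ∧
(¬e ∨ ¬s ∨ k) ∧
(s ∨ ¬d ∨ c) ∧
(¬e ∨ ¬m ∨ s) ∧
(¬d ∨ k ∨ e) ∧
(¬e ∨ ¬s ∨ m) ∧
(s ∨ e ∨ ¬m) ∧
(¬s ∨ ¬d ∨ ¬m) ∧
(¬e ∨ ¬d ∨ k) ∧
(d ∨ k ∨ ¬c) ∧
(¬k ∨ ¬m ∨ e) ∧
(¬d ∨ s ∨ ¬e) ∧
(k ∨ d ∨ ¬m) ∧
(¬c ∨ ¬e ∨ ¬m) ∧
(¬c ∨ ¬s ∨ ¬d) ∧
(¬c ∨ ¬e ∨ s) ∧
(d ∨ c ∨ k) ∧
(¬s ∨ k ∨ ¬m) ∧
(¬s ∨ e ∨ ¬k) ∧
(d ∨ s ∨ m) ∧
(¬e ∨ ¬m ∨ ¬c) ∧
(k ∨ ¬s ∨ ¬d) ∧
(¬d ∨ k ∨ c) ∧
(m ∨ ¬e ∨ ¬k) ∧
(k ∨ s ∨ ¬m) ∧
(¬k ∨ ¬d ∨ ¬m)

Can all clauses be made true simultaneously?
No

No, the formula is not satisfiable.

No assignment of truth values to the variables can make all 36 clauses true simultaneously.

The formula is UNSAT (unsatisfiable).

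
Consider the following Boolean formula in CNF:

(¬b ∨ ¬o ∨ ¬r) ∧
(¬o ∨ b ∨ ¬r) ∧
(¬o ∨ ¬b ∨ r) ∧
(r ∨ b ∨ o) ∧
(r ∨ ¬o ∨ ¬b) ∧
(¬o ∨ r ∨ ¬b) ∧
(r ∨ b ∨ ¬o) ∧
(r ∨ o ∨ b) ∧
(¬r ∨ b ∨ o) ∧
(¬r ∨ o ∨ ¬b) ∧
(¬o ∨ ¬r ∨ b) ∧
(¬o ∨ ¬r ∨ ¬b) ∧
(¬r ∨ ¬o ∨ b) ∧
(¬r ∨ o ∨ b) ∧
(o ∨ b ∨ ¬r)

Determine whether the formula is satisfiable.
Yes

Yes, the formula is satisfiable.

One satisfying assignment is: b=True, r=False, o=False

Verification: With this assignment, all 15 clauses evaluate to true.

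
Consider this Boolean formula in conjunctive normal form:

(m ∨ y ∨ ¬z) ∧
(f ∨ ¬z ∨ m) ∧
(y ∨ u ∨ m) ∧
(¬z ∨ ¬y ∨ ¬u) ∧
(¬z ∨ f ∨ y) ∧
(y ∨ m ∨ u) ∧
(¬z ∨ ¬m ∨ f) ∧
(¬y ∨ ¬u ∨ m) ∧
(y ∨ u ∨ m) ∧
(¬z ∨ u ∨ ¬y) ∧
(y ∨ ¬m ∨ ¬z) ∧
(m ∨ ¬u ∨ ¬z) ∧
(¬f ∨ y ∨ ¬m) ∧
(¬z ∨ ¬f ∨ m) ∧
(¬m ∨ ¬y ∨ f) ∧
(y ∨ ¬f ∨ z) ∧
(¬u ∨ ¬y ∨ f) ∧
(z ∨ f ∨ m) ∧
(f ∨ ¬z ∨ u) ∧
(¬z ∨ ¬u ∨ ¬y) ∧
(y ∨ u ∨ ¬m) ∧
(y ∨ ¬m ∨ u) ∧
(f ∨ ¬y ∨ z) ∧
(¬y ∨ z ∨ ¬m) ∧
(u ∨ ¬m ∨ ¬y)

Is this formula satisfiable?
Yes

Yes, the formula is satisfiable.

One satisfying assignment is: m=False, y=True, z=False, u=False, f=True

Verification: With this assignment, all 25 clauses evaluate to true.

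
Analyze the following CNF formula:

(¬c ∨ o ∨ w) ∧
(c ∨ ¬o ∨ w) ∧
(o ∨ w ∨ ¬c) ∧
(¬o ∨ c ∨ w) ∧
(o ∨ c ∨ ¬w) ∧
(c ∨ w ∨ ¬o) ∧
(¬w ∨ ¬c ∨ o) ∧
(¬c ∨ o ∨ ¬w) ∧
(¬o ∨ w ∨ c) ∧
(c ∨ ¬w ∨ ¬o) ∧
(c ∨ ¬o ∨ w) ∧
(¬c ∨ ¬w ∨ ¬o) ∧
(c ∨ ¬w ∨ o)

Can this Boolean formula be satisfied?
Yes

Yes, the formula is satisfiable.

One satisfying assignment is: c=False, o=False, w=False

Verification: With this assignment, all 13 clauses evaluate to true.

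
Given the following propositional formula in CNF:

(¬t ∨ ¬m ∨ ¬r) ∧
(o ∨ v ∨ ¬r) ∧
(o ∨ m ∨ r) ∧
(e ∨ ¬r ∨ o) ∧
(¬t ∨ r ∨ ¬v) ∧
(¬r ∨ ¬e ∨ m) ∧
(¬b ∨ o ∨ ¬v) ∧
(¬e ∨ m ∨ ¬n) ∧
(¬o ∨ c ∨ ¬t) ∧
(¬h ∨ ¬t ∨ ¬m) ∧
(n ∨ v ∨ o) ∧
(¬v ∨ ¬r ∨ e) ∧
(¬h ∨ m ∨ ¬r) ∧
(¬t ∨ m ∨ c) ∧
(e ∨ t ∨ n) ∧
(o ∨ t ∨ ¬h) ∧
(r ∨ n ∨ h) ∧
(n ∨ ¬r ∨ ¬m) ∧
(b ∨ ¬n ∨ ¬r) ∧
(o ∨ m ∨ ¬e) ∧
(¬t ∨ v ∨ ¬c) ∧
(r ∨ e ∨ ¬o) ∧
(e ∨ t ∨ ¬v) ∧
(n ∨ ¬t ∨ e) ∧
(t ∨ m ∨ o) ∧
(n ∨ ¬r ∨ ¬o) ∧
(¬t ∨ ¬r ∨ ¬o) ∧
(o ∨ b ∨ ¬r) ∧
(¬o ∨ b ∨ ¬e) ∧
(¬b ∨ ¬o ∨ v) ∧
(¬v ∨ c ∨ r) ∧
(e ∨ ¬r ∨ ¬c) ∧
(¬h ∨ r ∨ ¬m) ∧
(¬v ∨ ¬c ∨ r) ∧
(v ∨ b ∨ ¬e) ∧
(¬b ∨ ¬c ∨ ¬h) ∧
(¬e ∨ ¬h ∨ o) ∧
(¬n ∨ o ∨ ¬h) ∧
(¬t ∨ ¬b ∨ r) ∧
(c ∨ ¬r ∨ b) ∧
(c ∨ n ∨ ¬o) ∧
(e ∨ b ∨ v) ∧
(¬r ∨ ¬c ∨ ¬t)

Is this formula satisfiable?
Yes

Yes, the formula is satisfiable.

One satisfying assignment is: t=False, r=False, m=True, v=False, c=True, b=True, o=False, n=True, e=False, h=False

Verification: With this assignment, all 43 clauses evaluate to true.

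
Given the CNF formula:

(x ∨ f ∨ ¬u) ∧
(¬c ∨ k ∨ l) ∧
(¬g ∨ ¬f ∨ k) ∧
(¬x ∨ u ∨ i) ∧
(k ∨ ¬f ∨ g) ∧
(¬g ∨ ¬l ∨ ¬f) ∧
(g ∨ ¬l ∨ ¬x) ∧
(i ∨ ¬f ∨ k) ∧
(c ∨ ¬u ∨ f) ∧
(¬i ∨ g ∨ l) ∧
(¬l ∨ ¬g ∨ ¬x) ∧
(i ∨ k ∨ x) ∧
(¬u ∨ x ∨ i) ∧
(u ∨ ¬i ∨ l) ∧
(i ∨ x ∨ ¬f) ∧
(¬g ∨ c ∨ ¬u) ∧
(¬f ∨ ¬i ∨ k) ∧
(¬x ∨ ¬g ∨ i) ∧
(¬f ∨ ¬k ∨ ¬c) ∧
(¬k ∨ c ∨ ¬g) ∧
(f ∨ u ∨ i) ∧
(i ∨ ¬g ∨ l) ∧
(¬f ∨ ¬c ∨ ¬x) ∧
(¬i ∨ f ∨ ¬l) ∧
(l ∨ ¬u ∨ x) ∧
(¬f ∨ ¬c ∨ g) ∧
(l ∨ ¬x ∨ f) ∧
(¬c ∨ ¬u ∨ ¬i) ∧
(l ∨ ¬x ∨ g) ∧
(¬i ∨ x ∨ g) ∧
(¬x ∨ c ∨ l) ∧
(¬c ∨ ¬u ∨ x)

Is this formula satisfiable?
No

No, the formula is not satisfiable.

No assignment of truth values to the variables can make all 32 clauses true simultaneously.

The formula is UNSAT (unsatisfiable).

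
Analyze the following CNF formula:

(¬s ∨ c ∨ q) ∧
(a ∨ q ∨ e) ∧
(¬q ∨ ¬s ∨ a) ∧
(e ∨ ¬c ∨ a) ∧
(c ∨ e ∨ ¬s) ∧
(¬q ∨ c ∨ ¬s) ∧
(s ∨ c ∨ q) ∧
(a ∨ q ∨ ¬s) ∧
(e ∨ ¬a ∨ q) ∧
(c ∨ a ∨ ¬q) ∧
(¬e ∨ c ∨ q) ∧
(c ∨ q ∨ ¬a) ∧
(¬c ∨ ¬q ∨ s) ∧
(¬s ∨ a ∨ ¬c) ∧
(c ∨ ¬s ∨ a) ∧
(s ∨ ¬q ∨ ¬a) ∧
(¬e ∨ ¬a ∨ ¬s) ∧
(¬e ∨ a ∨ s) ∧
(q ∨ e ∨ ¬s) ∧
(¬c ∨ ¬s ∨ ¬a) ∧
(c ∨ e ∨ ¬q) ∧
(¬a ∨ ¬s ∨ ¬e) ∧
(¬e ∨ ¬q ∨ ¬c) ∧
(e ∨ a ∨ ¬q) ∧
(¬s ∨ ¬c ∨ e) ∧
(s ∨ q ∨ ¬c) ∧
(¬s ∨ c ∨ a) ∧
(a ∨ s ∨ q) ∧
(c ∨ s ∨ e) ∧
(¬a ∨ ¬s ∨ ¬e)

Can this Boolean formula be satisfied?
No

No, the formula is not satisfiable.

No assignment of truth values to the variables can make all 30 clauses true simultaneously.

The formula is UNSAT (unsatisfiable).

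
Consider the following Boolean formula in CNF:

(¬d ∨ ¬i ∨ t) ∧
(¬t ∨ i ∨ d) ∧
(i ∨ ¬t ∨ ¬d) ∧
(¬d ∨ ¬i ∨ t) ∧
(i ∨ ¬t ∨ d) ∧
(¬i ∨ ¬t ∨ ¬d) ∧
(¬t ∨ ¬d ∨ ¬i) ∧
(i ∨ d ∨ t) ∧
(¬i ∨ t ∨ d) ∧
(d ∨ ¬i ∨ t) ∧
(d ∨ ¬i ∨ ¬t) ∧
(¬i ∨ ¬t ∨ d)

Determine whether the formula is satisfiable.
Yes

Yes, the formula is satisfiable.

One satisfying assignment is: t=False, d=True, i=False

Verification: With this assignment, all 12 clauses evaluate to true.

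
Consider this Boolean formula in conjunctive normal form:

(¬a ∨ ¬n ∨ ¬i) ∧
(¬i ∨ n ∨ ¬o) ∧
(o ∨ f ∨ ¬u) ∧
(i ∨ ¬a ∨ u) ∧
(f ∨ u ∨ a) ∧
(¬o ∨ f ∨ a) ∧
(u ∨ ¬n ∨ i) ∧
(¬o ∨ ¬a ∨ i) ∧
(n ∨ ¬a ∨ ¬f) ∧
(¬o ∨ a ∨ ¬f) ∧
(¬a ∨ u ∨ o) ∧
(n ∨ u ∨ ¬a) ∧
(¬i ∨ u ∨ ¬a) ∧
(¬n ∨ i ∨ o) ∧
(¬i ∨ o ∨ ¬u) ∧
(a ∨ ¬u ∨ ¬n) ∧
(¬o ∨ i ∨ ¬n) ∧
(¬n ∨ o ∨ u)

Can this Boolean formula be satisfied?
Yes

Yes, the formula is satisfiable.

One satisfying assignment is: o=False, n=False, i=False, a=False, u=False, f=True

Verification: With this assignment, all 18 clauses evaluate to true.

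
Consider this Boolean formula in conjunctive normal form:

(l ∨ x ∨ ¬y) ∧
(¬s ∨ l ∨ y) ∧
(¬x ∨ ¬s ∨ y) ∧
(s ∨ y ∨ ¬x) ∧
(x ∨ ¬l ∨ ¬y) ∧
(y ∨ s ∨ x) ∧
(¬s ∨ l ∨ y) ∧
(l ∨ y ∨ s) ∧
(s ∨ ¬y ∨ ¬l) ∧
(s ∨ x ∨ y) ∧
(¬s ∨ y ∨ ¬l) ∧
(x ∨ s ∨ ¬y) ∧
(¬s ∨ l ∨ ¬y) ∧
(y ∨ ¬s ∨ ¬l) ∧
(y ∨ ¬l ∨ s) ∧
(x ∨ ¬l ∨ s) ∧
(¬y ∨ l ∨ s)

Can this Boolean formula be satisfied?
Yes

Yes, the formula is satisfiable.

One satisfying assignment is: l=True, y=True, s=True, x=True

Verification: With this assignment, all 17 clauses evaluate to true.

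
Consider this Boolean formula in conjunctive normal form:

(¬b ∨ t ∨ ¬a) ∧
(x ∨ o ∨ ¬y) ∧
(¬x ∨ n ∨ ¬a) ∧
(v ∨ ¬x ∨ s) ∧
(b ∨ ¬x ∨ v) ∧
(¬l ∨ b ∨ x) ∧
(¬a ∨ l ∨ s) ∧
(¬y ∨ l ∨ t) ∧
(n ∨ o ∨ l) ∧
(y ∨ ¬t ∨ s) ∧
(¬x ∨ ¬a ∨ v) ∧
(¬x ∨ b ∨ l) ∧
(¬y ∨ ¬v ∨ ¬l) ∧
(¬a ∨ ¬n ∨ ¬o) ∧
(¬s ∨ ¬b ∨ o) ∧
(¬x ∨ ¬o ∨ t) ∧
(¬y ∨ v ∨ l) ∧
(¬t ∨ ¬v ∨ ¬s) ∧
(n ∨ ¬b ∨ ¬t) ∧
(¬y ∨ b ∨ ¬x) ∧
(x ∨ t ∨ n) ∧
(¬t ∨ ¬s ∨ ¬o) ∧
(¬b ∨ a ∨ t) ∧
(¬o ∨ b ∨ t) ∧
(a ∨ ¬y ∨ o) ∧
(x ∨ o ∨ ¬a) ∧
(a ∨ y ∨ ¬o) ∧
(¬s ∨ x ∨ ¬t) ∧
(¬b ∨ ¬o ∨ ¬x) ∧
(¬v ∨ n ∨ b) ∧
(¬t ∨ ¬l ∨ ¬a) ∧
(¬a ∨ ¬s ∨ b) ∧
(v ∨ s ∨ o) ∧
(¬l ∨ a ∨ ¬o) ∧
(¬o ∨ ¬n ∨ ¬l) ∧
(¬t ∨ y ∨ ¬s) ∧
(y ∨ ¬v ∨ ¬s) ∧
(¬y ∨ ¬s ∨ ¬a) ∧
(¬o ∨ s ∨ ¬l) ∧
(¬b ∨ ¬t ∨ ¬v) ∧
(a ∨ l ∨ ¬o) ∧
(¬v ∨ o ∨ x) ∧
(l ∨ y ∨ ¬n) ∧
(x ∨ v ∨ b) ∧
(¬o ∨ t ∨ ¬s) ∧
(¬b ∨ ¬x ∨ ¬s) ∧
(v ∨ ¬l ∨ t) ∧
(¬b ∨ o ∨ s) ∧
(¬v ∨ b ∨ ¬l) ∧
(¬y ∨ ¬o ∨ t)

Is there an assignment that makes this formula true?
No

No, the formula is not satisfiable.

No assignment of truth values to the variables can make all 50 clauses true simultaneously.

The formula is UNSAT (unsatisfiable).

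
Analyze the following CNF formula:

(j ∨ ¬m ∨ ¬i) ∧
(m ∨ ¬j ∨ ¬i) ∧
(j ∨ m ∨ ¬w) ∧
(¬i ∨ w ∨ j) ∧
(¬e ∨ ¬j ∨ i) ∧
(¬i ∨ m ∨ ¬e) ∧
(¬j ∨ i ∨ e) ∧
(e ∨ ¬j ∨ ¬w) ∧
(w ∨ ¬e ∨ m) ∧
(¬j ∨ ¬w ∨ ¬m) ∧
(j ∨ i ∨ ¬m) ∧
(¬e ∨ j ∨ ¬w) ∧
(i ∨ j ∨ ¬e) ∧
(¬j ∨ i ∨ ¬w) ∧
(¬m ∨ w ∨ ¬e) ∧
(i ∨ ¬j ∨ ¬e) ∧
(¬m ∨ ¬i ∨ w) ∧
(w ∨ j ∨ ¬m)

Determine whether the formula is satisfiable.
Yes

Yes, the formula is satisfiable.

One satisfying assignment is: i=False, j=False, w=False, e=False, m=False

Verification: With this assignment, all 18 clauses evaluate to true.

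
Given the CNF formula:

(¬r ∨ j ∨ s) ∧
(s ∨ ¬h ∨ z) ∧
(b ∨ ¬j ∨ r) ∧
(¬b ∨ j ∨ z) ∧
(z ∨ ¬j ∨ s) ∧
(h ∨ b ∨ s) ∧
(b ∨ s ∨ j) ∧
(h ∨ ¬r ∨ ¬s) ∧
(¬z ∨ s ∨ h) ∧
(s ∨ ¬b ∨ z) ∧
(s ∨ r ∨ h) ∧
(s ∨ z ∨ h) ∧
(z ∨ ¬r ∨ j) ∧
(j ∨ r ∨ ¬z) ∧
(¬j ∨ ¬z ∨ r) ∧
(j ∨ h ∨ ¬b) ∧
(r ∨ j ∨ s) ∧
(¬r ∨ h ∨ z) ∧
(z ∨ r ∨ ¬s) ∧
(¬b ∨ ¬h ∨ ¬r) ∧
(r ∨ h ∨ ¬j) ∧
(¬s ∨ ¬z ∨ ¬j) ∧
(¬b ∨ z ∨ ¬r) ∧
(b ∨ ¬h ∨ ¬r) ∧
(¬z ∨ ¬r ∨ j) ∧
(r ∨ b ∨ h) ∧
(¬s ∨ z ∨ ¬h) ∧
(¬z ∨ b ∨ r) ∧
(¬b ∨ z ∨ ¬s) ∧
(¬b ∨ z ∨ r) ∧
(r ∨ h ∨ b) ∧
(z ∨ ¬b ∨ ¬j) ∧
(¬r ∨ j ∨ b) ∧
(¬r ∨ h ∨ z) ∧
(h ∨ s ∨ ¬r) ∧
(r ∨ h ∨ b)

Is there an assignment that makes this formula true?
No

No, the formula is not satisfiable.

No assignment of truth values to the variables can make all 36 clauses true simultaneously.

The formula is UNSAT (unsatisfiable).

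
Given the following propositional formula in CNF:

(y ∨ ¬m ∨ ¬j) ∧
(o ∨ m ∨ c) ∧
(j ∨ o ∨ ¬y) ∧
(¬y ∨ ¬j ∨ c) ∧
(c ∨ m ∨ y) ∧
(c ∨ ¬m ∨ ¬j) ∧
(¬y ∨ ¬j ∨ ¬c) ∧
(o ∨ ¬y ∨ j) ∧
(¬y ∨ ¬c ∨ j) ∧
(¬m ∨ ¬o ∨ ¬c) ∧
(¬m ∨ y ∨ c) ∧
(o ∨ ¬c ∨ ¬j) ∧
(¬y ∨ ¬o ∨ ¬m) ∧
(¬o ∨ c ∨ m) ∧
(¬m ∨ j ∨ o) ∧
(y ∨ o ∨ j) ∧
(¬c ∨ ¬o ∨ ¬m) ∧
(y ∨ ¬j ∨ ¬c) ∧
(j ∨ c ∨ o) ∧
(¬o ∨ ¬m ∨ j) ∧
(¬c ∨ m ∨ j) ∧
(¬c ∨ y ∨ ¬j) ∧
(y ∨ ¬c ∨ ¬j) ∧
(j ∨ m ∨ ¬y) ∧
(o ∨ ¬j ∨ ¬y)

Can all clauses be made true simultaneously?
No

No, the formula is not satisfiable.

No assignment of truth values to the variables can make all 25 clauses true simultaneously.

The formula is UNSAT (unsatisfiable).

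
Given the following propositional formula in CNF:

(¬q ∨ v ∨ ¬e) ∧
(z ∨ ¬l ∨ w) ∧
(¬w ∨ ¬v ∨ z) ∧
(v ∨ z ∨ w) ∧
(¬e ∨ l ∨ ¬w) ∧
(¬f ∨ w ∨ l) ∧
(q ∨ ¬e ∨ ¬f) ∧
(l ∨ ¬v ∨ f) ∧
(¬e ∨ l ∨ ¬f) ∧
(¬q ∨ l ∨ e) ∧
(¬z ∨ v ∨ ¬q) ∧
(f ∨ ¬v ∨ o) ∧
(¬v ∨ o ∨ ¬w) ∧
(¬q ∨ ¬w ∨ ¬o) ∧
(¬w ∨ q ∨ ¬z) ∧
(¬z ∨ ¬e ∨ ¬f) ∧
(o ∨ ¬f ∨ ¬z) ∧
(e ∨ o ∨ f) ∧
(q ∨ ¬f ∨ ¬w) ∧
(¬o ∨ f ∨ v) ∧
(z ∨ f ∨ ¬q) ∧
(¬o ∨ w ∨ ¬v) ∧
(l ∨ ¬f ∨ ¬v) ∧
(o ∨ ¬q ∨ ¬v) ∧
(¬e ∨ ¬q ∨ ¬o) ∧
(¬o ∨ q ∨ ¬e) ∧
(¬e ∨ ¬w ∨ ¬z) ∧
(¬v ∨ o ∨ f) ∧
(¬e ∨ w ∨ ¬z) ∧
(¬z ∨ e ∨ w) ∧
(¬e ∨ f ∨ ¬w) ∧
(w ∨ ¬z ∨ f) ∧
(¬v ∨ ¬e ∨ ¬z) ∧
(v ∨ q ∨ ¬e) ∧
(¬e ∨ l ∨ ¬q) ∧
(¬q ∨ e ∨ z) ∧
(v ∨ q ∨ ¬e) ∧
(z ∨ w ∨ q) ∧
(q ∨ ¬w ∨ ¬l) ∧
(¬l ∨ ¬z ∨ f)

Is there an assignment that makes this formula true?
No

No, the formula is not satisfiable.

No assignment of truth values to the variables can make all 40 clauses true simultaneously.

The formula is UNSAT (unsatisfiable).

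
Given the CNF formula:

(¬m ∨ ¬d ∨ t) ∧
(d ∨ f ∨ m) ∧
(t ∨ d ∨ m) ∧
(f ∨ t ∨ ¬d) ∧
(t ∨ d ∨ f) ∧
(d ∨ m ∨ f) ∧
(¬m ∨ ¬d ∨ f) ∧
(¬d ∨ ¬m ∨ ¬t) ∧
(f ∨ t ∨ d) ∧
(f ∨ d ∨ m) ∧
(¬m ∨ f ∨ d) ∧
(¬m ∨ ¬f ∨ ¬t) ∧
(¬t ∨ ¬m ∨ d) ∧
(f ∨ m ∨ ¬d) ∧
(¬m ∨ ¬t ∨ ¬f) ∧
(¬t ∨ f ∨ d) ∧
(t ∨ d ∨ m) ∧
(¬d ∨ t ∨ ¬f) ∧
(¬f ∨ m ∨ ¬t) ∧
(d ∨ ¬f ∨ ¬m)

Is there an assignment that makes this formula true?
No

No, the formula is not satisfiable.

No assignment of truth values to the variables can make all 20 clauses true simultaneously.

The formula is UNSAT (unsatisfiable).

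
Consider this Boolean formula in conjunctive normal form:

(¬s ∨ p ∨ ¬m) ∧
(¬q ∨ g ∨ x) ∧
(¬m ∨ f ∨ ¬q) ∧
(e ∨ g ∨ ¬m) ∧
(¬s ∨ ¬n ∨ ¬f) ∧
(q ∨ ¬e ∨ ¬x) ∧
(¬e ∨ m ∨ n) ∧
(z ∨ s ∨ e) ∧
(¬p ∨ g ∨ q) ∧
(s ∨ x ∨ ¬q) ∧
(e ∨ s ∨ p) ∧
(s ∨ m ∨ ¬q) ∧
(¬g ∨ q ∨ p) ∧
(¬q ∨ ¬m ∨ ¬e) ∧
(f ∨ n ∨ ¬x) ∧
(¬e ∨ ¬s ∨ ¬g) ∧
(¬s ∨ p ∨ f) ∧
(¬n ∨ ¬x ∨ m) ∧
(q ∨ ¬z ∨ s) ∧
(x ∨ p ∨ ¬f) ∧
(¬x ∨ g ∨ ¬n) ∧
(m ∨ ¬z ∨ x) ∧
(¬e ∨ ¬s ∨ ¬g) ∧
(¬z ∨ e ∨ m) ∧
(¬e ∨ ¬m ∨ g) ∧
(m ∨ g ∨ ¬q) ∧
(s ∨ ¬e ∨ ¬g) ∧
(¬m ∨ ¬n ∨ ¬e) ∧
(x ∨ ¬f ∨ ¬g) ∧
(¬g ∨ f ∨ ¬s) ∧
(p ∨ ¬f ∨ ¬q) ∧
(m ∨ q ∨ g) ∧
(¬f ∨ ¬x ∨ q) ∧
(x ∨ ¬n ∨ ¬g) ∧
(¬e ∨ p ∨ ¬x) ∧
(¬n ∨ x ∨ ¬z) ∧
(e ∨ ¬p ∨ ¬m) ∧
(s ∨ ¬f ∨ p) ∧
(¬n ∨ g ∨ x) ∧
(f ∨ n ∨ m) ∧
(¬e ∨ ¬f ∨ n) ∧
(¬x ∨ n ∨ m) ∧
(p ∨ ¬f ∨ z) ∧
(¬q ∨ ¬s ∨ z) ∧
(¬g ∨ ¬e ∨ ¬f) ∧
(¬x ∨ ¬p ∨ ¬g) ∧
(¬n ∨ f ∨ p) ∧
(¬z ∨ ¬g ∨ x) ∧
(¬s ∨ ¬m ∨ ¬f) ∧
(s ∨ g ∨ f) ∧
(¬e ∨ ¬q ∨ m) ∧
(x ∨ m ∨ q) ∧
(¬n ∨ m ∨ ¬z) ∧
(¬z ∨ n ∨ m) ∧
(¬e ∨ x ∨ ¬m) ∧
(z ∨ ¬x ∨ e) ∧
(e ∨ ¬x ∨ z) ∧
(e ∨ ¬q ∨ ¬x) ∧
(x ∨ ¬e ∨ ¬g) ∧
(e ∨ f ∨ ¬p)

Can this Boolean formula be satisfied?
No

No, the formula is not satisfiable.

No assignment of truth values to the variables can make all 60 clauses true simultaneously.

The formula is UNSAT (unsatisfiable).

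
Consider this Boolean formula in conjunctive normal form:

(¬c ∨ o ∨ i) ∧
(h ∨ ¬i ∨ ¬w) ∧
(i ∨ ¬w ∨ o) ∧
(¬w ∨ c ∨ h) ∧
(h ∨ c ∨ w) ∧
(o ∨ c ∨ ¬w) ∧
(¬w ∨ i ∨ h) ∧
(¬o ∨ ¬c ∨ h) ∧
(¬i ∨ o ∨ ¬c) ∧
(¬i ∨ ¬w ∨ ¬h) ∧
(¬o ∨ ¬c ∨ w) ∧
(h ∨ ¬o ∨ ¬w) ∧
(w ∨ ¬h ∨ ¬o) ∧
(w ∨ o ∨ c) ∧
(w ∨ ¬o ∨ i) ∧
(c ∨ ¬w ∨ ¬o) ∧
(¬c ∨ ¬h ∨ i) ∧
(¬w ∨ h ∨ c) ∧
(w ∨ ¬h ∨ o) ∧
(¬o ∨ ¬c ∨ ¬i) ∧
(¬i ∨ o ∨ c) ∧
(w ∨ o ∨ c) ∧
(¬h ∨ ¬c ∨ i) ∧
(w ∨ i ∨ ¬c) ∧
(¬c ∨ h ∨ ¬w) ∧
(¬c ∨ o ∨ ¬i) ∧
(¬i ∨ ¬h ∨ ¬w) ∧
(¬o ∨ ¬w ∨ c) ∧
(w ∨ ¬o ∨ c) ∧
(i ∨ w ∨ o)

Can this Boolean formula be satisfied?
No

No, the formula is not satisfiable.

No assignment of truth values to the variables can make all 30 clauses true simultaneously.

The formula is UNSAT (unsatisfiable).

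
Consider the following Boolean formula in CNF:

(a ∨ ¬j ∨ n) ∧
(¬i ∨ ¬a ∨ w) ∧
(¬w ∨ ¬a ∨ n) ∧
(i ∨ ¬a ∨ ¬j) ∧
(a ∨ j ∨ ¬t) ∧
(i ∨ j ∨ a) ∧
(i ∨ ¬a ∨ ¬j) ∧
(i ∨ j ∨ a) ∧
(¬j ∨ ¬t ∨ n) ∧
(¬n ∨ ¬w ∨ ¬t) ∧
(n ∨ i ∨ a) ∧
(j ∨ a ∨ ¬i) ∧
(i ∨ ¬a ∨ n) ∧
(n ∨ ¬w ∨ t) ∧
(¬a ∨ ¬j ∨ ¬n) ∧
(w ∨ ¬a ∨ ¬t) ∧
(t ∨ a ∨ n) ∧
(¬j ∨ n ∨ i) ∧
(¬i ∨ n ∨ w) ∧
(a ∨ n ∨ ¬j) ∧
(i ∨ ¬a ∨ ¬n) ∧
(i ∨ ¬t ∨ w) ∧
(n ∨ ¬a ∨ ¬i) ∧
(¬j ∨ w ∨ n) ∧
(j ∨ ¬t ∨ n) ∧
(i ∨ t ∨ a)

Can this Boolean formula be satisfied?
Yes

Yes, the formula is satisfiable.

One satisfying assignment is: i=True, n=True, j=True, w=False, t=True, a=False

Verification: With this assignment, all 26 clauses evaluate to true.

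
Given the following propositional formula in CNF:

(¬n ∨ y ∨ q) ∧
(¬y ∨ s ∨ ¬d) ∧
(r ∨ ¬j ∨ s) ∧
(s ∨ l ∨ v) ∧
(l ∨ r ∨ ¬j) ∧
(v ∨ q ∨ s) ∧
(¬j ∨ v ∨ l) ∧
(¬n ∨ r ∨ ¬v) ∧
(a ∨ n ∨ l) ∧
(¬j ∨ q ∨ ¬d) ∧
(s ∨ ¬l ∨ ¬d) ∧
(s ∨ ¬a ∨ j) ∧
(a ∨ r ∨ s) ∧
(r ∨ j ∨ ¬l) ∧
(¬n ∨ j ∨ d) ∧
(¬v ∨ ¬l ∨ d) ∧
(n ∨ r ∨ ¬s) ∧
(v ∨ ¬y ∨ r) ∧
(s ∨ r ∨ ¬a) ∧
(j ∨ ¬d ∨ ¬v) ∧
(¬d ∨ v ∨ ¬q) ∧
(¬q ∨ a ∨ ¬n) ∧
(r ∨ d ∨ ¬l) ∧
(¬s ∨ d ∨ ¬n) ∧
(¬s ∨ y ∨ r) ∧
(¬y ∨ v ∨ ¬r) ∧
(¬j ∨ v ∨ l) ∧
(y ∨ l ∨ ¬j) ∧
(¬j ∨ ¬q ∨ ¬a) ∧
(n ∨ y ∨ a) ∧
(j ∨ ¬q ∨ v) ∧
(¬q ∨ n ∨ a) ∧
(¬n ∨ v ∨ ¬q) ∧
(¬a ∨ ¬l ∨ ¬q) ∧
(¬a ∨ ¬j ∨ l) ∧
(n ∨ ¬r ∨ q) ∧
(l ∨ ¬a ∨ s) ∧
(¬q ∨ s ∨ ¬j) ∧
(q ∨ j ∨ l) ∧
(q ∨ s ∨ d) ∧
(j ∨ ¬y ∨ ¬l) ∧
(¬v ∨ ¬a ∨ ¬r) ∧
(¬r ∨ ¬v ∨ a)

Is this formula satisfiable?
No

No, the formula is not satisfiable.

No assignment of truth values to the variables can make all 43 clauses true simultaneously.

The formula is UNSAT (unsatisfiable).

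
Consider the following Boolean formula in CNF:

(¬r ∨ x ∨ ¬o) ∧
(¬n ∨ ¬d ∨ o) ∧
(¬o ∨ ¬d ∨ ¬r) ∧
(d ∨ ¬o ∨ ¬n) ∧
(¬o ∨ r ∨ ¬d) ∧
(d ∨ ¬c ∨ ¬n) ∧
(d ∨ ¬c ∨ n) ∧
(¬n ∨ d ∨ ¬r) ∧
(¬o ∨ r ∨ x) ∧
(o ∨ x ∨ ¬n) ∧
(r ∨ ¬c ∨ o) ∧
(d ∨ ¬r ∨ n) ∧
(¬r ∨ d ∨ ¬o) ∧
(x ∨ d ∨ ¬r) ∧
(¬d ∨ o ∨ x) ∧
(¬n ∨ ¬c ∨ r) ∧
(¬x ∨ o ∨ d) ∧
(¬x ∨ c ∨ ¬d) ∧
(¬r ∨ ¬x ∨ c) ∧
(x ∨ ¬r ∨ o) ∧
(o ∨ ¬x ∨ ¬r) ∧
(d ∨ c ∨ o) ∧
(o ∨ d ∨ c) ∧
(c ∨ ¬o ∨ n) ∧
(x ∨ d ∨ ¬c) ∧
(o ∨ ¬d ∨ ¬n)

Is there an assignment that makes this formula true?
No

No, the formula is not satisfiable.

No assignment of truth values to the variables can make all 26 clauses true simultaneously.

The formula is UNSAT (unsatisfiable).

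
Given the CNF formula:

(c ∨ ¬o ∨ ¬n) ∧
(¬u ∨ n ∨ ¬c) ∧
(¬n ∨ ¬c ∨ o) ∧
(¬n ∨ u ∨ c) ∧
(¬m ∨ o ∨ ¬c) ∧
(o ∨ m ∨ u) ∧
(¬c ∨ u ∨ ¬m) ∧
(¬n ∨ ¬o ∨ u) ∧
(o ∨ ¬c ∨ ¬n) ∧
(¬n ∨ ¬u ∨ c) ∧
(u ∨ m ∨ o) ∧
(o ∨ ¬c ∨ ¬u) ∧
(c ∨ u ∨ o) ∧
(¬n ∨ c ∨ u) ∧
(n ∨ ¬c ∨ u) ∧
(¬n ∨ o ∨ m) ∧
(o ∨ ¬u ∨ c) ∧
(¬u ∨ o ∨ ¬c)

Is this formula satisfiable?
Yes

Yes, the formula is satisfiable.

One satisfying assignment is: n=False, o=True, m=False, u=False, c=False

Verification: With this assignment, all 18 clauses evaluate to true.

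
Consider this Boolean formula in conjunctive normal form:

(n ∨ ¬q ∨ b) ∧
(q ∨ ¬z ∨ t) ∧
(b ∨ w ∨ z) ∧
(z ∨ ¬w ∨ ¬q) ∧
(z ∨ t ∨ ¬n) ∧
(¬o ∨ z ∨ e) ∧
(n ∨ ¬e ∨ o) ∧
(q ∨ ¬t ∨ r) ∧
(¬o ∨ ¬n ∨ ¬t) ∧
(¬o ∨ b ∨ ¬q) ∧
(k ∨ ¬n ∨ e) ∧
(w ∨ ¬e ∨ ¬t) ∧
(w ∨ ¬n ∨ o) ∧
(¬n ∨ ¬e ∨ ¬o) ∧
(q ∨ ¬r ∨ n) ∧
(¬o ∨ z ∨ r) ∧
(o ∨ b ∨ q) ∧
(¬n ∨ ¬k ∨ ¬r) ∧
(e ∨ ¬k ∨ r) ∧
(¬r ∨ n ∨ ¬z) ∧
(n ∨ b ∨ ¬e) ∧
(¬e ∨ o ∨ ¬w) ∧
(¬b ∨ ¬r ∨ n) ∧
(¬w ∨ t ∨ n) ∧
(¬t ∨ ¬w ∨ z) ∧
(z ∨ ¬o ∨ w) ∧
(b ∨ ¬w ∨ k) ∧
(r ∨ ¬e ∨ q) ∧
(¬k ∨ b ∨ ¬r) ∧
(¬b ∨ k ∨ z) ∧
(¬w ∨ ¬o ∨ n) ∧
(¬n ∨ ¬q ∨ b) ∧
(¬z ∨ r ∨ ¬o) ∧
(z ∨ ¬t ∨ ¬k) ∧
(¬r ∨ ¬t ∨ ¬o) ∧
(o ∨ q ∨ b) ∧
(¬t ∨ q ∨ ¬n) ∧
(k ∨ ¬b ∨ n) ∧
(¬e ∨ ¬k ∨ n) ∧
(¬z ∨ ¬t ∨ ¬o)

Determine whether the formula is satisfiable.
No

No, the formula is not satisfiable.

No assignment of truth values to the variables can make all 40 clauses true simultaneously.

The formula is UNSAT (unsatisfiable).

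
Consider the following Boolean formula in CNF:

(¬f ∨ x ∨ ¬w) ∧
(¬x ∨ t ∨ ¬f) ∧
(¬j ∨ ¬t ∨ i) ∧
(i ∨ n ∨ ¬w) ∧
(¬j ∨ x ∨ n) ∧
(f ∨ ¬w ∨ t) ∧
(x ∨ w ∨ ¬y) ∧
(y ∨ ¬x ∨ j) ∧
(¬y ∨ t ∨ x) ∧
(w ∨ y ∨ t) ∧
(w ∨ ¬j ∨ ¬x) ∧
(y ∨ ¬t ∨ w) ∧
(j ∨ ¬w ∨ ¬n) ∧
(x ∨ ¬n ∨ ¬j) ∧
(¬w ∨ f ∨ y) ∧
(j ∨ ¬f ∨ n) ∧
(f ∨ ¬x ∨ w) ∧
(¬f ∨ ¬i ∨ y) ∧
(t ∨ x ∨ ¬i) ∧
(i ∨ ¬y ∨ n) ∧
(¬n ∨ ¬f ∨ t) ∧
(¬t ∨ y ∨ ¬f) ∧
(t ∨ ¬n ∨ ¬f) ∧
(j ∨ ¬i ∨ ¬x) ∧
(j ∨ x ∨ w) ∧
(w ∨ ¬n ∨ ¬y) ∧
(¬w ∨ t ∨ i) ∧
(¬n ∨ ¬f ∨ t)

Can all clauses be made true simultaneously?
Yes

Yes, the formula is satisfiable.

One satisfying assignment is: i=True, j=False, n=False, w=True, f=False, y=True, t=True, x=False

Verification: With this assignment, all 28 clauses evaluate to true.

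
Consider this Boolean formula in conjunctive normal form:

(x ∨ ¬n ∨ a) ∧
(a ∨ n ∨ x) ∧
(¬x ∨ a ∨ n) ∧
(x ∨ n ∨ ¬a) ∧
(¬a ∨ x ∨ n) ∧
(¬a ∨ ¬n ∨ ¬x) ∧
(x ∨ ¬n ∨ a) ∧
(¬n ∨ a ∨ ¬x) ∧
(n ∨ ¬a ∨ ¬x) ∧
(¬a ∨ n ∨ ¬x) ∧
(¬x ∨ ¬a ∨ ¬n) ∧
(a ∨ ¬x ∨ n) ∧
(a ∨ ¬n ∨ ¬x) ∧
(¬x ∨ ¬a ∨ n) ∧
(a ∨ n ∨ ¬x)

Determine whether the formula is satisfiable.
Yes

Yes, the formula is satisfiable.

One satisfying assignment is: a=True, x=False, n=True

Verification: With this assignment, all 15 clauses evaluate to true.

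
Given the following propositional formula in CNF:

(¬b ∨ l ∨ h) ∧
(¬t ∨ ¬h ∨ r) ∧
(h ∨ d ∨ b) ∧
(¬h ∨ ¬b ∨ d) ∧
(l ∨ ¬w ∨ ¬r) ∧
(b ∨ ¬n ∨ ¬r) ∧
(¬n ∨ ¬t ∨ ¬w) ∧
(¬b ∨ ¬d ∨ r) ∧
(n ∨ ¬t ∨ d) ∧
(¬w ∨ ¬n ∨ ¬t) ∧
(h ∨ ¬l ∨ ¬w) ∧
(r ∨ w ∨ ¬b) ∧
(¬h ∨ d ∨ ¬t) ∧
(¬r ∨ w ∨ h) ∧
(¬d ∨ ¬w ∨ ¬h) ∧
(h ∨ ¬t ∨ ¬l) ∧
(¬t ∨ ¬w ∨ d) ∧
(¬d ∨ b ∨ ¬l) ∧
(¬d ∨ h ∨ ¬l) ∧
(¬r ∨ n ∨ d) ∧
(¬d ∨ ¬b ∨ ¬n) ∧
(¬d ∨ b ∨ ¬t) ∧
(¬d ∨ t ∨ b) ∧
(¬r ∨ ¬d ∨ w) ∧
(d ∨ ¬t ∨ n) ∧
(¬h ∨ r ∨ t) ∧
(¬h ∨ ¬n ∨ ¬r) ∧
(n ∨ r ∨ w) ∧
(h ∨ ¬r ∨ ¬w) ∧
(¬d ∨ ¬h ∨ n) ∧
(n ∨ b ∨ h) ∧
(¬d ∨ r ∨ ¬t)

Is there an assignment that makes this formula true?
No

No, the formula is not satisfiable.

No assignment of truth values to the variables can make all 32 clauses true simultaneously.

The formula is UNSAT (unsatisfiable).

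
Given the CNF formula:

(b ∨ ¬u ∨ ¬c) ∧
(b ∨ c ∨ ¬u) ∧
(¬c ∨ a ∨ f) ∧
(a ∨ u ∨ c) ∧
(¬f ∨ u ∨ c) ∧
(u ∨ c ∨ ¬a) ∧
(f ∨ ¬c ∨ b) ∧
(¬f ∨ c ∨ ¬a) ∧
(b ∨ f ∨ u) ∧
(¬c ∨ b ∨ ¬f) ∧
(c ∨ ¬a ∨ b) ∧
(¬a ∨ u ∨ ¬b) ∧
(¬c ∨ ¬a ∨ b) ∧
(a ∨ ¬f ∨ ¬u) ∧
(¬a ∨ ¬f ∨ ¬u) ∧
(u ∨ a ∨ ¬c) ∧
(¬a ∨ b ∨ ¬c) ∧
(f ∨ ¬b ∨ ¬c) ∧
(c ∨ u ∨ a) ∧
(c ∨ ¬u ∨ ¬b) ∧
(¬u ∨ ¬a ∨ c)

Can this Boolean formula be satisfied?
No

No, the formula is not satisfiable.

No assignment of truth values to the variables can make all 21 clauses true simultaneously.

The formula is UNSAT (unsatisfiable).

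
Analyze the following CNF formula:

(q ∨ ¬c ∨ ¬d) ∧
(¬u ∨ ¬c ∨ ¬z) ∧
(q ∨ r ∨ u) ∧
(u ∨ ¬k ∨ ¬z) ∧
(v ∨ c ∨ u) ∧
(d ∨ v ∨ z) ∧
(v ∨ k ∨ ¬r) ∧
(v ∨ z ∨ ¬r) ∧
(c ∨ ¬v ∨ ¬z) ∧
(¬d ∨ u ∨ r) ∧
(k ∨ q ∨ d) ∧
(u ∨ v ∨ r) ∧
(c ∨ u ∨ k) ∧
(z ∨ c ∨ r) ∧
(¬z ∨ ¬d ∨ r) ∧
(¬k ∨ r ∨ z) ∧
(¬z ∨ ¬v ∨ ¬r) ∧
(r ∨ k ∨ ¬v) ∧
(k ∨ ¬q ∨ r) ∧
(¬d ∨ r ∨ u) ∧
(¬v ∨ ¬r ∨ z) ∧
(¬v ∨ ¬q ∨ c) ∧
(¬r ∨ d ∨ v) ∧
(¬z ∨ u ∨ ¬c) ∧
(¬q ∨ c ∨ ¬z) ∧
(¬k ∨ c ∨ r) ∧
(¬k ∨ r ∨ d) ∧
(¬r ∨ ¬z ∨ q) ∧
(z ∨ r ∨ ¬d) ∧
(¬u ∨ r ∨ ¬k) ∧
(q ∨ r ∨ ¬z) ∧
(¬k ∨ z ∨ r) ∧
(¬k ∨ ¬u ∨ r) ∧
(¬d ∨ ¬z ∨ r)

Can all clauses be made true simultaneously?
No

No, the formula is not satisfiable.

No assignment of truth values to the variables can make all 34 clauses true simultaneously.

The formula is UNSAT (unsatisfiable).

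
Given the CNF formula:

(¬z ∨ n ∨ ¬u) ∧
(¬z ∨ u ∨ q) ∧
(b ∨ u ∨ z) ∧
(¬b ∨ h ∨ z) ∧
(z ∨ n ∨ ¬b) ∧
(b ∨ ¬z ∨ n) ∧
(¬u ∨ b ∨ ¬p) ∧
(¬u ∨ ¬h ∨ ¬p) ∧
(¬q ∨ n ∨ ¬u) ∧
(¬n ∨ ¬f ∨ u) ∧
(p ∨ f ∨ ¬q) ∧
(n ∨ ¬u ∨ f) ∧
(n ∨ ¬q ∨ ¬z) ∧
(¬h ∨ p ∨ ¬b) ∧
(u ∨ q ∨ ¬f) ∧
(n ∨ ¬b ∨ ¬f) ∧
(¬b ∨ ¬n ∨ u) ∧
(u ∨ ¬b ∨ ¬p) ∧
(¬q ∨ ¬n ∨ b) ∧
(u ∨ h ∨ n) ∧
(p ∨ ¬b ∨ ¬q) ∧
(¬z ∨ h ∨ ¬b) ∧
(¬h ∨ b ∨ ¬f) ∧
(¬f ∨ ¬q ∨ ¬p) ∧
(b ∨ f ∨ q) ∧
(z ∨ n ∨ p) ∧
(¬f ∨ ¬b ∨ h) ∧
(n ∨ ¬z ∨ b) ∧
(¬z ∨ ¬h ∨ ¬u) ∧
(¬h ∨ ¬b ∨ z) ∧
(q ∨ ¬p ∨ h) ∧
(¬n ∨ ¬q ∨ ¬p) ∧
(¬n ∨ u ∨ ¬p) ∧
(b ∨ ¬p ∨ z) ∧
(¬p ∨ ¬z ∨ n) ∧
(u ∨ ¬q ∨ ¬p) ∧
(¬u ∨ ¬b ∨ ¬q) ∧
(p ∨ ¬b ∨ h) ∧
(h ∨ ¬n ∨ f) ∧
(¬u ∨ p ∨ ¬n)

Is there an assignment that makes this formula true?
No

No, the formula is not satisfiable.

No assignment of truth values to the variables can make all 40 clauses true simultaneously.

The formula is UNSAT (unsatisfiable).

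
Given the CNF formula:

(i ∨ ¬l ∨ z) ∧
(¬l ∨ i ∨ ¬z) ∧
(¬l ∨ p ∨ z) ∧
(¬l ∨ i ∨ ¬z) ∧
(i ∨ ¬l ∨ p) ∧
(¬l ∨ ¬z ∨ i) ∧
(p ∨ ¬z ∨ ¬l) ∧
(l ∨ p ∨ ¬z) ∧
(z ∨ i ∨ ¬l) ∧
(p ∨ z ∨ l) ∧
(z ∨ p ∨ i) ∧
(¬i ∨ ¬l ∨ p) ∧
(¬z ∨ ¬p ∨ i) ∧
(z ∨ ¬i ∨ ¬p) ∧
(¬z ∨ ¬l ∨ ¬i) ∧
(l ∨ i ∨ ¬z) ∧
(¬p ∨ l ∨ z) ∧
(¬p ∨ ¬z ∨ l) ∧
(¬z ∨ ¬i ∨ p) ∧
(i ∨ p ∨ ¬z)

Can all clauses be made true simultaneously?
No

No, the formula is not satisfiable.

No assignment of truth values to the variables can make all 20 clauses true simultaneously.

The formula is UNSAT (unsatisfiable).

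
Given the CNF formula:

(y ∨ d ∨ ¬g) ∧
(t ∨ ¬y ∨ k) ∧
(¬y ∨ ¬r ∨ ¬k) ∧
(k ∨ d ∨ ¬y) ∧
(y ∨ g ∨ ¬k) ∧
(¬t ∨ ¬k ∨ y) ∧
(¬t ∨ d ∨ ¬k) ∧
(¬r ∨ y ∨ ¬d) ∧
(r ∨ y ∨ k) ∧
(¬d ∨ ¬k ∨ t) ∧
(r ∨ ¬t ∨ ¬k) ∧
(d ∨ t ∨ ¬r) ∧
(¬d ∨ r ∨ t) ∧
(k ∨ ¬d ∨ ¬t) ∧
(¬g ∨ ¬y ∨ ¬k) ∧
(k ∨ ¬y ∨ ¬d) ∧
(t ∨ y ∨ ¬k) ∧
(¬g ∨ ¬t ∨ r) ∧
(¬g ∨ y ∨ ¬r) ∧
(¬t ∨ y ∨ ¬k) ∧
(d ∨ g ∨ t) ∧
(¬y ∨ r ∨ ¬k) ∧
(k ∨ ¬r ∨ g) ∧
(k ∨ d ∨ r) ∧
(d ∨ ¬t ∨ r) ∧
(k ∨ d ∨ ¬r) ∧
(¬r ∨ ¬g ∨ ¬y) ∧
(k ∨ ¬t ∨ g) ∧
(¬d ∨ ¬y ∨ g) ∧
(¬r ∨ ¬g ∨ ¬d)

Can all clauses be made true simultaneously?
No

No, the formula is not satisfiable.

No assignment of truth values to the variables can make all 30 clauses true simultaneously.

The formula is UNSAT (unsatisfiable).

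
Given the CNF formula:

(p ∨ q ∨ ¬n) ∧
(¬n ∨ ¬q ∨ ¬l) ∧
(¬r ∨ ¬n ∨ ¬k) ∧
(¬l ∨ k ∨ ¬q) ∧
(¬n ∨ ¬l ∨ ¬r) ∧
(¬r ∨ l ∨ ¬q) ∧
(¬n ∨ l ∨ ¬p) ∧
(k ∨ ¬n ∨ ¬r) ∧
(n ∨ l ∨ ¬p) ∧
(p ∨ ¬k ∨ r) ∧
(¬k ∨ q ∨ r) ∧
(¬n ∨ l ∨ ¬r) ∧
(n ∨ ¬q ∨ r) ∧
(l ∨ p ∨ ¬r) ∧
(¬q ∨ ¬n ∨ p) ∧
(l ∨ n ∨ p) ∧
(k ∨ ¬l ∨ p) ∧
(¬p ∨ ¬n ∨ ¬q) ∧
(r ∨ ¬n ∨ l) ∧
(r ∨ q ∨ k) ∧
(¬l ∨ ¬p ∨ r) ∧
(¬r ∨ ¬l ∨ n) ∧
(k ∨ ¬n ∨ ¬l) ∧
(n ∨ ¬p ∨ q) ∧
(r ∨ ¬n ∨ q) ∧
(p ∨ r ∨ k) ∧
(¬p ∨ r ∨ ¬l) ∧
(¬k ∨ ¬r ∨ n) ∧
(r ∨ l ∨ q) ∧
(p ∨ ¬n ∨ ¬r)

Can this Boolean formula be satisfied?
No

No, the formula is not satisfiable.

No assignment of truth values to the variables can make all 30 clauses true simultaneously.

The formula is UNSAT (unsatisfiable).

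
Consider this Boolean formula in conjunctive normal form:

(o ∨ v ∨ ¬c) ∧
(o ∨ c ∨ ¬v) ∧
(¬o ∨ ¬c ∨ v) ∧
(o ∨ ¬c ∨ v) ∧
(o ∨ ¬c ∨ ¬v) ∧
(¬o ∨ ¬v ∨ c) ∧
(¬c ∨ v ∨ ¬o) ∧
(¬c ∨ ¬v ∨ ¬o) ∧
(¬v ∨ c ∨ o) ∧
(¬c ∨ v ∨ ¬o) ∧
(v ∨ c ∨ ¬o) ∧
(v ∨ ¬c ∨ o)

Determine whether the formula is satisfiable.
Yes

Yes, the formula is satisfiable.

One satisfying assignment is: o=False, c=False, v=False

Verification: With this assignment, all 12 clauses evaluate to true.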